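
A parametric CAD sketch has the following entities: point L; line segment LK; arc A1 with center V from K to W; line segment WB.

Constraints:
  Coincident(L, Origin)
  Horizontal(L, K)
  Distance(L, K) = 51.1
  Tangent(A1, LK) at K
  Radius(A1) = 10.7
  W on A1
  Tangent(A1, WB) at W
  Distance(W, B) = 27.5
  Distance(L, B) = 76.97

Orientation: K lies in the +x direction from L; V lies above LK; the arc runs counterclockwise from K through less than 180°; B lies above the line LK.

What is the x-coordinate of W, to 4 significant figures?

61.39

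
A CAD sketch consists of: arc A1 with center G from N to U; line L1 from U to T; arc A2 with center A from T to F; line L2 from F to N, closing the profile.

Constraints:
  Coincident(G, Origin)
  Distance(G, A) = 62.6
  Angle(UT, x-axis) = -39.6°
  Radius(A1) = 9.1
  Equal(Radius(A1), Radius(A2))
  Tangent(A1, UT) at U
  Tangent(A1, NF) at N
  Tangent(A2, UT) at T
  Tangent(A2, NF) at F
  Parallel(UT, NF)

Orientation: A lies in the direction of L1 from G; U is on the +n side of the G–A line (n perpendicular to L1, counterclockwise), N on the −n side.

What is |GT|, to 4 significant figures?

63.26

The slot axis is L1's direction at -39.6°, so u = (cos -39.6°, sin -39.6°) = (0.7705, -0.6374) and n = (−sin -39.6°, cos -39.6°) = (0.6374, 0.7705). G is at the origin and A lies 62.6 along u from G, so A = 62.6·u = (48.23, -39.90). Tangency of A1 to both parallel lines with radius 9.1 puts U and N at G ± 9.1·n: U = (5.801, 7.012), N = (-5.801, -7.012). Equal radii place T and F the same way about A: T = A + 9.1·n = (54.03, -32.89), F = A − 9.1·n = (42.43, -46.91). Then |GT| = |T − G| = 63.26.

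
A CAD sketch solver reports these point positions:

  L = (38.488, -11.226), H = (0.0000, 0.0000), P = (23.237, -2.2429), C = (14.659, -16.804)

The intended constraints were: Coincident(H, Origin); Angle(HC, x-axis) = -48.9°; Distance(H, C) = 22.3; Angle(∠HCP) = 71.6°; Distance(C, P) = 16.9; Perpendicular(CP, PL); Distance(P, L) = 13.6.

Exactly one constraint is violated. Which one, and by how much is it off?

Distance(P, L) = 13.6 — off by 4.10.

H = (0.00, 0.00) ✓; HC at -48.90° ✓; |HC| = 22.30 ✓; ∠HCP = 71.60° ✓; |CP| = 16.90 ✓; ∠(CP, PL) = 90.00° ✓; |PL| = 17.70 ✗.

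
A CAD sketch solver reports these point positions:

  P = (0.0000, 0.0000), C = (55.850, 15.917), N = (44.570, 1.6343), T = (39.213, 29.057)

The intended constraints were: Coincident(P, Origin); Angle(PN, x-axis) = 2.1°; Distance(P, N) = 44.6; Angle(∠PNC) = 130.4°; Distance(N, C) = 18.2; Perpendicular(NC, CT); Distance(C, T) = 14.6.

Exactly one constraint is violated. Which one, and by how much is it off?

Distance(C, T) = 14.6 — off by 6.60.

P = (0.00, 0.00) ✓; PN at 2.100° ✓; |PN| = 44.60 ✓; ∠PNC = 130.4° ✓; |NC| = 18.20 ✓; ∠(NC, CT) = 90.00° ✓; |CT| = 21.20 ✗.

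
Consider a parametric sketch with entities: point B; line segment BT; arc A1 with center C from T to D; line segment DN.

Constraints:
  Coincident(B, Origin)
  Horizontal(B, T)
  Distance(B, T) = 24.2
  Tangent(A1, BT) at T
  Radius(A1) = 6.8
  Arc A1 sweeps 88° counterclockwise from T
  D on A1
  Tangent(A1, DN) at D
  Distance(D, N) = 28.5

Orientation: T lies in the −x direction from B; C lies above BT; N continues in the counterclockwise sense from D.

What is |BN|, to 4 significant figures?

38.70

B is at the origin; BT is horizontal with |BT| = 24.2 and T on the −x side, so T = (-24.20, 0.000). A1 meets BT tangentially, so CT is at right angles to BT, so C = T + (0, 6.8) = (-24.20, 6.800). On A1, T sits at bearing -90° from C; an 88° counterclockwise sweep puts D at bearing -2°, so D = C + 6.8·(cos -2°, sin -2°) = (-17.40, 6.563). Tangency of A1 to DN means the radius CD is perpendicular to DN, so DN runs along (−sin -2°, cos -2°); with |DN| = 28.5, N = (-16.41, 35.05). Then |BN| = |N − B| = 38.70.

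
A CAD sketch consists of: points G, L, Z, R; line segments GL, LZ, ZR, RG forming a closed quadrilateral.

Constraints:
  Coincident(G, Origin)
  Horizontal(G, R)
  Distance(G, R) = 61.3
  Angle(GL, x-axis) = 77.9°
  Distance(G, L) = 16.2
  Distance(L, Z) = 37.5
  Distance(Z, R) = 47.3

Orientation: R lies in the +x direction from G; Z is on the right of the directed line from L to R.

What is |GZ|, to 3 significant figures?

25.9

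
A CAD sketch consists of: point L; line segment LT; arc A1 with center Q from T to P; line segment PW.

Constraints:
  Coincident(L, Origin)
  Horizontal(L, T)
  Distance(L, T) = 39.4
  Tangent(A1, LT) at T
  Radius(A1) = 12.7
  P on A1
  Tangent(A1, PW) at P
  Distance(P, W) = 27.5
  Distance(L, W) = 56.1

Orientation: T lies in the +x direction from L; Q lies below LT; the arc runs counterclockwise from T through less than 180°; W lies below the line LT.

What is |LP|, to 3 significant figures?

32.1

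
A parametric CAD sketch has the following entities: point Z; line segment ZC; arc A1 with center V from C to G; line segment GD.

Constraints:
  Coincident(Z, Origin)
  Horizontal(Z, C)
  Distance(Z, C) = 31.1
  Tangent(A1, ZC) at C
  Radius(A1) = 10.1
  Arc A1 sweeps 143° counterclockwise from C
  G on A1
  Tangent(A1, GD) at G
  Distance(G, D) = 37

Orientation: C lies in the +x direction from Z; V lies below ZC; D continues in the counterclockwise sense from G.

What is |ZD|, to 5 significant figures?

67.918

On A1, C sits at bearing 90° from V; a 143° counterclockwise sweep puts G at bearing 233°, so G = V + 10.1·(cos 233°, sin 233°) = (25.022, -18.166). The tangent condition forces VG to be normal to GD, so GD runs along (−sin 233°, cos 233°); with |GD| = 37.0, D = (54.571, -40.433). Then |ZD| = |D − Z| = 67.918.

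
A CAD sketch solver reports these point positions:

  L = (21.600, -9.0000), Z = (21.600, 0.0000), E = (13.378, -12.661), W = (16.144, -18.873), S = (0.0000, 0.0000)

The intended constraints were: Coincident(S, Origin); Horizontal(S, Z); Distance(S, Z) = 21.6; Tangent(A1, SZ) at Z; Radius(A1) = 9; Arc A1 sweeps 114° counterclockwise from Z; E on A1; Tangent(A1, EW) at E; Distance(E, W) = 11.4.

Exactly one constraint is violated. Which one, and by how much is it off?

Distance(E, W) = 11.4 — off by 4.60.

S = (0.00, 0.00) ✓; S.y = 0.00, Z.y = 0.00 ✓; |SZ| = 21.60 ✓; ∠(LZ, ZS) = 90.00° ✓; |LZ| = 9.000 ✓; bearing(L→E) − bearing(L→Z) = 114.0° ✓; |LE| = 9.000 ✓; ∠(LE, EW) = 90.00° ✓; |EW| = 6.800 ✗.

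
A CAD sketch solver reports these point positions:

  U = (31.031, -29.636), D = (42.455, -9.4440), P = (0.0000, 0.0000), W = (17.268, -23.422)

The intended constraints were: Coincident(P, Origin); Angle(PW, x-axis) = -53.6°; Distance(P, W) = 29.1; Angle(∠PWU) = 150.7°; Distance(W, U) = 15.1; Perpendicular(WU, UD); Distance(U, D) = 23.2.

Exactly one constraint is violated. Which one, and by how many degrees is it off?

Perpendicular(WU, UD) — off by 5.20°.

P = (0.00, 0.00) ✓; PW at -53.60° ✓; |PW| = 29.10 ✓; ∠PWU = 150.7° ✓; |WU| = 15.10 ✓; ∠(WU, UD) = 84.80° ✗; |UD| = 23.20 ✓.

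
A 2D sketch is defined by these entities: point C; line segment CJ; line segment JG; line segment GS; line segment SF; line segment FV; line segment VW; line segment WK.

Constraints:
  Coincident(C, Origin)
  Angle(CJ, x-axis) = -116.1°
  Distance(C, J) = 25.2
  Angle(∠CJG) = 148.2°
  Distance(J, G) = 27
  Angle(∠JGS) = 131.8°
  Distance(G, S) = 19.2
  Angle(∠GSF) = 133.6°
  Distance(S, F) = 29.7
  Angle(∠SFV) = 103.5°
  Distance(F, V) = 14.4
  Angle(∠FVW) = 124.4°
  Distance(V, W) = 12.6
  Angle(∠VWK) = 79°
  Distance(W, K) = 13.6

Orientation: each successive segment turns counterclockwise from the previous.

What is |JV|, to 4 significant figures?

51.64

C is at the origin; CJ runs at -116.1° with length 25.2, so J = (-11.09, -22.63). ∠CJG = 148.2° gives JG at -84.30° from the x-axis; with |JG| = 27.0, G = (-8.405, -49.50). ∠JGS = 131.8° gives GS at -36.10° from the x-axis; with |GS| = 19.2, S = (7.109, -60.81). ∠GSF = 133.6° gives SF at 10.30° from the x-axis; with |SF| = 29.7, F = (36.33, -55.50). ∠SFV = 103.5° gives FV at 86.80° from the x-axis; with |FV| = 14.4, V = (37.13, -41.12). Then |JV| = |V − J| = 51.64.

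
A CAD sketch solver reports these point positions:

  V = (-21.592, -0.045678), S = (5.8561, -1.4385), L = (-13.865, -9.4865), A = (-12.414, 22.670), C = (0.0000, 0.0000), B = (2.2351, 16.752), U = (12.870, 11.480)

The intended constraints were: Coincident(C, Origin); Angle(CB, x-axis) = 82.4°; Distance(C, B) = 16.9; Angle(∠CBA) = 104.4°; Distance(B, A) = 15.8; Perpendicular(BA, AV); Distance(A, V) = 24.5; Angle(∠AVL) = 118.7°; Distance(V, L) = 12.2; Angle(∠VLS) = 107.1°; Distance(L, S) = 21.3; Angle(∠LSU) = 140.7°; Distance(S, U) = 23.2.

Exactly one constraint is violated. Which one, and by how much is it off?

Distance(S, U) = 23.2 — off by 8.50.

C = (0.00, 0.00) ✓; CB at 82.40° ✓; |CB| = 16.90 ✓; ∠CBA = 104.4° ✓; |BA| = 15.80 ✓; ∠(BA, AV) = 90.00° ✓; |AV| = 24.50 ✓; ∠AVL = 118.7° ✓; |VL| = 12.20 ✓; ∠VLS = 107.1° ✓; |LS| = 21.30 ✓; ∠LSU = 140.7° ✓; |SU| = 14.70 ✗.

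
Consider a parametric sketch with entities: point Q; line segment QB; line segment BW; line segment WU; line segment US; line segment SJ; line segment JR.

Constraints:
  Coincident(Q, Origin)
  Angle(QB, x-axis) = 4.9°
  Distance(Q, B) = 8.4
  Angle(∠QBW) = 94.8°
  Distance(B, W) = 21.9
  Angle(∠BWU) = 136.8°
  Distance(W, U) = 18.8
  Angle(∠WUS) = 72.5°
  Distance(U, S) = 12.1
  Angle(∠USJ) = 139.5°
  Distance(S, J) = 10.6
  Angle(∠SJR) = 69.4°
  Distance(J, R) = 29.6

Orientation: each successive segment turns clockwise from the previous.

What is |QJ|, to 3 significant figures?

17.5

∠WUS = 72.5° gives US at 129° from the x-axis; with |US| = 12.1, S = (-5.93, -27.1). ∠USJ = 139.5° gives SJ at 88.5° from the x-axis; with |SJ| = 10.6, J = (-5.65, -16.5). Then |QJ| = |J − Q| = 17.5.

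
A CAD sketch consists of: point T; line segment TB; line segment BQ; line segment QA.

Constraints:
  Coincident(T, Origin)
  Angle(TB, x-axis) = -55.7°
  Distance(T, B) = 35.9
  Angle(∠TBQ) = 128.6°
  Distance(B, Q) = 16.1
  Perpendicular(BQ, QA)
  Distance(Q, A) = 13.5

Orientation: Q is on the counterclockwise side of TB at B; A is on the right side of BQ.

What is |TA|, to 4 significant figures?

56.65

T is at the origin; TB runs at -55.7° with length 35.9, so B = 35.9·(cos -55.7°, sin -55.7°) = (20.23, -29.66). ∠TBQ = 128.6°, so BQ runs at -55.7° + (180° − 128.6°) = -4.300° from the x-axis; with |BQ| = 16.1, Q = B + 16.1·(cos -4.300°, sin -4.300°) = (36.29, -30.86). BQ ⟂ QA; with |QA| = 13.5 on the right of BQ, A = Q + 13.5·(-0.07498, -0.9972) = (35.27, -44.33). Then |TA| = |A − T| = 56.65.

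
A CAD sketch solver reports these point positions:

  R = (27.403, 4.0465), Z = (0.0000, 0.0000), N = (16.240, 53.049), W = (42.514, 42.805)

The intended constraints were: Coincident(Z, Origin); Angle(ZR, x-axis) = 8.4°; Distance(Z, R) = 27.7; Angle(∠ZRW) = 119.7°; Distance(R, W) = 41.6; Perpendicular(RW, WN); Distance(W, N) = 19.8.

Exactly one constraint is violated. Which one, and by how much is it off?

Distance(W, N) = 19.8 — off by 8.40.

Z = (0.00, 0.00) ✓; ZR at 8.400° ✓; |ZR| = 27.70 ✓; ∠ZRW = 119.7° ✓; |RW| = 41.60 ✓; ∠(RW, WN) = 90.00° ✓; |WN| = 28.20 ✗.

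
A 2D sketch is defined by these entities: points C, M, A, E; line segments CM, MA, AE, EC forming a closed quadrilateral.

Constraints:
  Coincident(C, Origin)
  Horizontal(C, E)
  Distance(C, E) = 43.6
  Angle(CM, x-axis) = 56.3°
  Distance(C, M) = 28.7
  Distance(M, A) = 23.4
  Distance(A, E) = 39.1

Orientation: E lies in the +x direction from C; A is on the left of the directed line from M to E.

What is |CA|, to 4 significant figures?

51.39

C is at the origin; CE is horizontal with |CE| = 43.6 and E in +x, so E = (43.6, 0). CM runs at 56.3° with |CM| = 28.7, so M = (15.92, 23.88). A is determined by |MA| = 23.4 and |AE| = 39.1 together: it lies at the intersection of circle(M, 23.4) and circle(E, 39.1). With |ME| = 36.55, the foot of the radical line on ME is 4.854 from M and the perpendicular offset is √(23.4² − 4.854²) = 22.89. Taking the left-of-ME solution: A = (34.55, 38.04).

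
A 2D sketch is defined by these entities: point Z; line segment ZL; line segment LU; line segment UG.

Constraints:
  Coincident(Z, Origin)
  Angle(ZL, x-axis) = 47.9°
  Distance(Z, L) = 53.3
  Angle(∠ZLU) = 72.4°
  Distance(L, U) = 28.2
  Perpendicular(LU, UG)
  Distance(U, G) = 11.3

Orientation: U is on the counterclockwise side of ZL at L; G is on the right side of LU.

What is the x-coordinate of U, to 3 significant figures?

10.1

Z is at the origin; ZL runs at 47.9° with length 53.3, so L = 53.3·(cos 47.9°, sin 47.9°) = (35.7, 39.5). ∠ZLU = 72.4°, so LU runs at 47.9° + (180° − 72.4°) = 156° from the x-axis; with |LU| = 28.2, U = L + 28.2·(cos 156°, sin 156°) = (10.1, 51.2). So U.x = 10.1.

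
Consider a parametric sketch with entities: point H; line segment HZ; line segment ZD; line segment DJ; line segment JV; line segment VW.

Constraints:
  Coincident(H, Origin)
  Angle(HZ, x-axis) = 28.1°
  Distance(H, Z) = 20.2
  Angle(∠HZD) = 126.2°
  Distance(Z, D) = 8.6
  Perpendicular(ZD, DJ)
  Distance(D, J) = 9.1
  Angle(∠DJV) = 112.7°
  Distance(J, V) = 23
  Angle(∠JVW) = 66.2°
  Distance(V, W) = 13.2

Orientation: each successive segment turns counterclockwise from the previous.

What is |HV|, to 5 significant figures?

1.8111

H is at the origin; HZ runs at 28.1° with length 20.2, so Z = (17.819, 9.5144). ∠HZD = 126.2° gives ZD at 81.900° from the x-axis; with |ZD| = 8.6, D = (19.031, 18.029). ZD is perpendicular to DJ, so DJ runs at 171.90°; with |DJ| = 9.1, J = (10.021, 19.311). ∠DJV = 112.7° gives JV at -120.80° from the x-axis; with |JV| = 23.0, V = (-1.7555, -0.44523). Then |HV| = |V − H| = 1.8111.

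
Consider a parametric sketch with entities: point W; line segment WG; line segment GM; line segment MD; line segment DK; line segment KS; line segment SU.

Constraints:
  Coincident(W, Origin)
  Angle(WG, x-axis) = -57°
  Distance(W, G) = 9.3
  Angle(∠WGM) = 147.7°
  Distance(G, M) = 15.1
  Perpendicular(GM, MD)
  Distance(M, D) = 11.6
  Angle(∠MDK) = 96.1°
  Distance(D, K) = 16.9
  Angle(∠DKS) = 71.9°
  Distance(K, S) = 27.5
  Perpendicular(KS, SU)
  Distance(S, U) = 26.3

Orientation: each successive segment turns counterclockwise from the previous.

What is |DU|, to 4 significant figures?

24.49

W is at the origin; WG runs at -57.0° with length 9.3, so G = (5.065, -7.800). ∠WGM = 147.7° gives GM at -24.70° from the x-axis; with |GM| = 15.1, M = (18.78, -14.11). The perpendicularity gives MD at right angles to GM, so MD runs at 65.30°; with |MD| = 11.6, D = (23.63, -3.571). ∠MDK = 96.1° gives DK at 149.2° from the x-axis; with |DK| = 16.9, K = (9.114, 5.083). ∠DKS = 71.9° gives KS at -102.7° from the x-axis; with |KS| = 27.5, S = (3.069, -21.74). KS ⟂ SU, so SU runs at -12.70°; with |SU| = 26.3, U = (28.73, -27.53). Then |DU| = |U − D| = 24.49.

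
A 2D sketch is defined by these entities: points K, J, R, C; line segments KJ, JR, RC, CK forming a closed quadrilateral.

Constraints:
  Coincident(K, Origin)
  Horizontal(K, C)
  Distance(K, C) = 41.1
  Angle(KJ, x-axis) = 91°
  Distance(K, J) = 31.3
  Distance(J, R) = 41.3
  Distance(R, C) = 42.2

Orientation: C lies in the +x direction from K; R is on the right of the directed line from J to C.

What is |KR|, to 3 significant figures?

10.0

Checks: |JR| = 41.30 ✓; |RC| = 42.20 ✓.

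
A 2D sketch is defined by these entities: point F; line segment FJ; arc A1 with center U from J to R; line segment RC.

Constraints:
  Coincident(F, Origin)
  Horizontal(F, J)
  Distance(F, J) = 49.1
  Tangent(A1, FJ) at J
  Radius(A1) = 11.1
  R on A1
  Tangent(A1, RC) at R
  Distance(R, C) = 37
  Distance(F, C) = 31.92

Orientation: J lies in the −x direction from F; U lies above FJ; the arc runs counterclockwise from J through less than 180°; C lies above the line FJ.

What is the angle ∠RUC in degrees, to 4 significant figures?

73.30°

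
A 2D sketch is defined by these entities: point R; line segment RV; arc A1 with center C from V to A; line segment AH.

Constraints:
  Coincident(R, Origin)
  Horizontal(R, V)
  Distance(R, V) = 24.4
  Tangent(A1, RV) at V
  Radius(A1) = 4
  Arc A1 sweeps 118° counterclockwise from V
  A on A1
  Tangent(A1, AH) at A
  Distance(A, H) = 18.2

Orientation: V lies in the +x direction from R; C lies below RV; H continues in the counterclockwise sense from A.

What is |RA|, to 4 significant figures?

21.68

Since A1 is tangent to RV there, CV ⟂ RV, so C = V + (0, -4) = (24.40, -4.000). On A1, V sits at bearing 90° from C; a 118° counterclockwise sweep puts A at bearing 208°, so A = C + 4.0·(cos 208°, sin 208°) = (20.87, -5.878). Then |RA| = |A − R| = 21.68.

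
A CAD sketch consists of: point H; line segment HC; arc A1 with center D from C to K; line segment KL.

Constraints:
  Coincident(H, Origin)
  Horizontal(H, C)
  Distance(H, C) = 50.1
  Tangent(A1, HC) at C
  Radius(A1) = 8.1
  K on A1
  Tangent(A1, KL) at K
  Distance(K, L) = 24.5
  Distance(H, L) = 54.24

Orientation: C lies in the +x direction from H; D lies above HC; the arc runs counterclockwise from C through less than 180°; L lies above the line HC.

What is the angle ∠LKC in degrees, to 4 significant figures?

118.0°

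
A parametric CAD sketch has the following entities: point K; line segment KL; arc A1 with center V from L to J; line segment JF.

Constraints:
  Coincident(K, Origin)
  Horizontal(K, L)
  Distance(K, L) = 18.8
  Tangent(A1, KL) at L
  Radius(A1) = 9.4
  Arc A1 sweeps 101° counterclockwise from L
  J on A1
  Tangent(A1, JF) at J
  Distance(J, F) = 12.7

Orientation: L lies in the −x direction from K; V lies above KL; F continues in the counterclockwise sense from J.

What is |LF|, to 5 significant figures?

24.619

On A1, L sits at bearing -90° from V; a 101° counterclockwise sweep puts J at bearing 11°, so J = V + 9.4·(cos 11°, sin 11°) = (-9.5727, 11.194). The tangent condition forces VJ to be normal to JF, so JF runs along (−sin 11°, cos 11°); with |JF| = 12.7, F = (-11.996, 23.660). Then |LF| = |F − L| = 24.619.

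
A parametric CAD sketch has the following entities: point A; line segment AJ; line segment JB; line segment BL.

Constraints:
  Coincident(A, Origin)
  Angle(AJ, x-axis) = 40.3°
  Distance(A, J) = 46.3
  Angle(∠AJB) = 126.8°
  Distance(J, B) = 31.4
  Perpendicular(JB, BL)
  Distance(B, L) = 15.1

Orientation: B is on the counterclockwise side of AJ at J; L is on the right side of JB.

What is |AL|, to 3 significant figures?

78.9

A is at the origin; AJ runs at 40.3° with length 46.3, so J = 46.3·(cos 40.3°, sin 40.3°) = (35.3, 29.9). ∠AJB = 126.8°, so JB runs at 40.3° + (180° − 126.8°) = 93.5° from the x-axis; with |JB| = 31.4, B = J + 31.4·(cos 93.5°, sin 93.5°) = (33.4, 61.3). The perpendicularity gives BL at right angles to JB; with |BL| = 15.1 on the right of JB, L = B + 15.1·(0.998, 0.0610) = (48.5, 62.2). Then |AL| = |L − A| = 78.9.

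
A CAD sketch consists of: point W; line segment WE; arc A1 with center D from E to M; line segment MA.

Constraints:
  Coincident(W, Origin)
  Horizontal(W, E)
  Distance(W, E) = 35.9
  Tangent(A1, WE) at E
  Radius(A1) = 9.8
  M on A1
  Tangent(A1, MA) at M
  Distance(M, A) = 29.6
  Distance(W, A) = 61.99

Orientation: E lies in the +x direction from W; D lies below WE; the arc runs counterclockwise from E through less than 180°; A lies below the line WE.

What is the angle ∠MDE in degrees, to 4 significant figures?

132.9°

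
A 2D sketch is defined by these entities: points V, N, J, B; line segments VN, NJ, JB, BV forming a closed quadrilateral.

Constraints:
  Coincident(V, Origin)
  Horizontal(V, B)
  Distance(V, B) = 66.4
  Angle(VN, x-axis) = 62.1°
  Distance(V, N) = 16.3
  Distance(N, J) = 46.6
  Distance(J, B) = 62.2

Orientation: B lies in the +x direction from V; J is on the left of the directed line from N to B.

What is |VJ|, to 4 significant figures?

62.83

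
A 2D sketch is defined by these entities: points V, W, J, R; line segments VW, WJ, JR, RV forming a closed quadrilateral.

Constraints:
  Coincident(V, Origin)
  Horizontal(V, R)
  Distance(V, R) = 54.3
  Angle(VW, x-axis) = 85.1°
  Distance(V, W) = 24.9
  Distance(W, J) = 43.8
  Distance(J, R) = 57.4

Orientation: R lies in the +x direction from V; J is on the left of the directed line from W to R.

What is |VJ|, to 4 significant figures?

64.23

Checks: |WJ| = 43.80 ✓; |JR| = 57.40 ✓.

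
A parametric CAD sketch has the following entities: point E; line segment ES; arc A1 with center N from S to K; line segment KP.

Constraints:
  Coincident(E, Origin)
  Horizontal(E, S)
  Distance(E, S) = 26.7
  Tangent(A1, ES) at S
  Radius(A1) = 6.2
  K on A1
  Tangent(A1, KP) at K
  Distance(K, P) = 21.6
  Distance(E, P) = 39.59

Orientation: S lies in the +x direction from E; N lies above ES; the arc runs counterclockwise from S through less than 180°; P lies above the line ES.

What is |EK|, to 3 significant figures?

33.6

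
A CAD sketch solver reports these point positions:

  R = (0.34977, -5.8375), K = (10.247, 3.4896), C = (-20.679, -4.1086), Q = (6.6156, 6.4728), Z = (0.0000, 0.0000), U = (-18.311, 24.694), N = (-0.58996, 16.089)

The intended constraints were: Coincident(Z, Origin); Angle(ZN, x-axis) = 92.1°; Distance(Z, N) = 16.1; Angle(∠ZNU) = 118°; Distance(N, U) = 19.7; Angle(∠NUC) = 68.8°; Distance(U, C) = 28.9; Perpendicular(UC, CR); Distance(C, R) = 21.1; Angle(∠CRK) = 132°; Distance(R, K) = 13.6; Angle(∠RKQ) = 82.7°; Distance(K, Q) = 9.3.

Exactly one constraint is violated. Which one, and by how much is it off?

Distance(K, Q) = 9.3 — off by 4.60.

Z = (0.00, 0.00) ✓; ZN at 92.10° ✓; |ZN| = 16.10 ✓; ∠ZNU = 118.0° ✓; |NU| = 19.70 ✓; ∠NUC = 68.80° ✓; |UC| = 28.90 ✓; ∠(UC, CR) = 90.00° ✓; |CR| = 21.10 ✓; ∠CRK = 132.0° ✓; |RK| = 13.60 ✓; ∠RKQ = 82.70° ✓; |KQ| = 4.700 ✗.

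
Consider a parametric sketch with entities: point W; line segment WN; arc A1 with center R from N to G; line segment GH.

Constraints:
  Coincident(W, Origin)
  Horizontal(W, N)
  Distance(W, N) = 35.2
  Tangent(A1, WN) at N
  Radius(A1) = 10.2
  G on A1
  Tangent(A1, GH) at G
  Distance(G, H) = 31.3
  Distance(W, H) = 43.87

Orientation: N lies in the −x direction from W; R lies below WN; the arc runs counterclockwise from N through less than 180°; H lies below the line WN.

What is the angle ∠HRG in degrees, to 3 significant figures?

72.0°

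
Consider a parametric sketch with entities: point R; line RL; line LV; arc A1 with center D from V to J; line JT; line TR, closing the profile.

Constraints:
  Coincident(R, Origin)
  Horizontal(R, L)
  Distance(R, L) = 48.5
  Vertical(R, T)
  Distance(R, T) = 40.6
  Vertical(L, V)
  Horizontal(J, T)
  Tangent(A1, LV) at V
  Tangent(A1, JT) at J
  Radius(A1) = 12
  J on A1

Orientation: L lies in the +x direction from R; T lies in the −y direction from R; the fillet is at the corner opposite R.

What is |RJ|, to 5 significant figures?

54.595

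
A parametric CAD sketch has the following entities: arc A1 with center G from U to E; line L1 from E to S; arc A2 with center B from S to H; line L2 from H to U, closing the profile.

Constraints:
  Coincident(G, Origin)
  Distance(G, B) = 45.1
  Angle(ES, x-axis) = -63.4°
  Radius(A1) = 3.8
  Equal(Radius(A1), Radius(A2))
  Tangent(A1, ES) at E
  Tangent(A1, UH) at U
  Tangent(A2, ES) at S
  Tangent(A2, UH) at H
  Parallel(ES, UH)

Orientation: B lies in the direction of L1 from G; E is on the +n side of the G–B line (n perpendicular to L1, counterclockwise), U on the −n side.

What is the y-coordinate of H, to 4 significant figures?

-42.03

The slot axis is L1's direction at -63.4°, so u = (cos -63.4°, sin -63.4°) = (0.4478, -0.8942) and n = (−sin -63.4°, cos -63.4°) = (0.8942, 0.4478). G is at the origin and B lies 45.1 along u from G, so B = 45.1·u = (20.19, -40.33). Tangency of A1 to both parallel lines with radius 3.8 puts E and U at G ± 3.8·n: E = (3.398, 1.701), U = (-3.398, -1.701). Equal radii place S and H the same way about B: S = B + 3.8·n = (23.59, -38.62), H = B − 3.8·n = (16.80, -42.03). So H.y = -42.03.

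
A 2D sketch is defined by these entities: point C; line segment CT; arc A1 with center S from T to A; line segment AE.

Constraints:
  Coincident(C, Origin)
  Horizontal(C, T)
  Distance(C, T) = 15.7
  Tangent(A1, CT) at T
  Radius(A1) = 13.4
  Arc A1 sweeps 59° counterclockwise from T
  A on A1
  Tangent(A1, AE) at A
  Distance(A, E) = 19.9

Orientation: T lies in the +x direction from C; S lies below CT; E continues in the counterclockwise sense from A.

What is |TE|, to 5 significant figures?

32.052

On A1, T sits at bearing 90° from S; a 59° counterclockwise sweep puts A at bearing 149°, so A = S + 13.4·(cos 149°, sin 149°) = (4.2140, -6.4985). The tangent condition forces SA to be normal to AE, so AE runs along (−sin 149°, cos 149°); with |AE| = 19.9, E = (-6.0353, -23.556). Then |TE| = |E − T| = 32.052.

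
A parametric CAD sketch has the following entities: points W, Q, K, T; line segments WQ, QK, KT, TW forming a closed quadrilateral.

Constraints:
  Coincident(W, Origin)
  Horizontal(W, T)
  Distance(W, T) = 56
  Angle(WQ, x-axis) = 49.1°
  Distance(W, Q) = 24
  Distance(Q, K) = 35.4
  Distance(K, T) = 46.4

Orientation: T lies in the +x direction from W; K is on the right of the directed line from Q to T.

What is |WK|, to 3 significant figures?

21.4

Checks: |QK| = 35.40 ✓; |KT| = 46.40 ✓.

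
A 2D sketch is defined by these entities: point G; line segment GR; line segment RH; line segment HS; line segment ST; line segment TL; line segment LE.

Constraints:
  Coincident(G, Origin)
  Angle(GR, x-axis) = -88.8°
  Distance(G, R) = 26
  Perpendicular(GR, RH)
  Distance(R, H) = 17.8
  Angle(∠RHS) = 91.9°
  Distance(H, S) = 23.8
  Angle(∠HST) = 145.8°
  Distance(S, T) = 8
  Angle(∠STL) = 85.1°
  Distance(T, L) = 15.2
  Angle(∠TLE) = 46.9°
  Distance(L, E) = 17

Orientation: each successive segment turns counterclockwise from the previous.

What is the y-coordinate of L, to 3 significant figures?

-4.59

G is at the origin; GR runs at -88.8° with length 26.0, so R = (0.545, -26.0). The perpendicularity gives RH at right angles to GR, so RH runs at 1.20°; with |RH| = 17.8, H = (18.3, -25.6). ∠RHS = 91.9° gives HS at 89.3° from the x-axis; with |HS| = 23.8, S = (18.6, -1.82). ∠HST = 145.8° gives ST at 123° from the x-axis; with |ST| = 8.0, T = (14.2, 4.85). ∠STL = 85.1° gives TL at -142° from the x-axis; with |TL| = 15.2, L = (2.30, -4.59). So L.y = -4.59.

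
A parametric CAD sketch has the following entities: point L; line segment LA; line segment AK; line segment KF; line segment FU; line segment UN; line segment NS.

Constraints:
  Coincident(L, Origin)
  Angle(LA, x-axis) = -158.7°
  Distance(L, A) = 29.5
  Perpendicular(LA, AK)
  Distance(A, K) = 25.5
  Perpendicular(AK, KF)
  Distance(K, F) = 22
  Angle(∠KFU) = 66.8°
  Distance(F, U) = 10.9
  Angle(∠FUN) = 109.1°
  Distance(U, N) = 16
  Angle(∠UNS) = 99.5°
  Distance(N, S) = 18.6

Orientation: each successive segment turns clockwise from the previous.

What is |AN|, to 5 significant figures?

16.717

∠KFU = 66.8° gives FU at -91.900° from the x-axis; with |FU| = 10.9, U = (-16.612, 10.140). ∠FUN = 109.1° gives UN at -162.80° from the x-axis; with |UN| = 16.0, N = (-31.896, 5.4084). Then |AN| = |N − A| = 16.717.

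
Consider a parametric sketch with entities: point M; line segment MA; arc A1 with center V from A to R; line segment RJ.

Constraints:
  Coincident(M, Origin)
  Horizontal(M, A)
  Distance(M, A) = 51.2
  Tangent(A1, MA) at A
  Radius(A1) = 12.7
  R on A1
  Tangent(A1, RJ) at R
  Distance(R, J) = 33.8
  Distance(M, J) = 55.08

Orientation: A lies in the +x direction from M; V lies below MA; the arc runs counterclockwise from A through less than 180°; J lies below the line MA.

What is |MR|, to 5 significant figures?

40.104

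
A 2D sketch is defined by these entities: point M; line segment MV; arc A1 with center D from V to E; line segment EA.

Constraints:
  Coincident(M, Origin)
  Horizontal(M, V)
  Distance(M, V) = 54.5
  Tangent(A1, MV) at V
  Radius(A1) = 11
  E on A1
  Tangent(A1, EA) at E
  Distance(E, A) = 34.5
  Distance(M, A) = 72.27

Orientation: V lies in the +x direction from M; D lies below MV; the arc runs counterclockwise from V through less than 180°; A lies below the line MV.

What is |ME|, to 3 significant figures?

46.3

M is at the origin; M and V share the same y with |MV| = 54.5 and V on the +x side, so V = (54.5, 0.00). Since A1 is tangent to MV there, DV ⟂ MV, so D = V + (0, -11) = (54.5, -11.0). Since DE ⟂ EA (tangency), |DA| = √(11.0² + 34.5²) = 36.2 regardless of where E sits on A1. So A lies on both circle(M, 72.27) and circle(D, 36.2); the below-MV intersection is A = (54.7, -47.2). E is the foot of the tangent from A: E = (44.0, -14.4).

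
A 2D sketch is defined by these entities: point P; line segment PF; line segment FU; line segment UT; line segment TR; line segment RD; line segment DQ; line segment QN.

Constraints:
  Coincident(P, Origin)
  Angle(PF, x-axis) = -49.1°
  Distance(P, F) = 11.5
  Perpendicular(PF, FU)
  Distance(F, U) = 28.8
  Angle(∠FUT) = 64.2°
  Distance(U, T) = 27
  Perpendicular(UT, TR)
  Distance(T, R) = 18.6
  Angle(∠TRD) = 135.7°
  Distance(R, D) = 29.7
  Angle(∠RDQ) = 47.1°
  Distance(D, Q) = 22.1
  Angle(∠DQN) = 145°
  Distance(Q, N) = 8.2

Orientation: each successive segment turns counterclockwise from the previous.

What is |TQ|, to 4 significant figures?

28.15

∠TRD = 135.7° gives RD at -69.00° from the x-axis; with |RD| = 29.7, D = (7.786, -23.97). ∠RDQ = 47.1° gives DQ at 63.90° from the x-axis; with |DQ| = 22.1, Q = (17.51, -4.120). Then |TQ| = |Q − T| = 28.15.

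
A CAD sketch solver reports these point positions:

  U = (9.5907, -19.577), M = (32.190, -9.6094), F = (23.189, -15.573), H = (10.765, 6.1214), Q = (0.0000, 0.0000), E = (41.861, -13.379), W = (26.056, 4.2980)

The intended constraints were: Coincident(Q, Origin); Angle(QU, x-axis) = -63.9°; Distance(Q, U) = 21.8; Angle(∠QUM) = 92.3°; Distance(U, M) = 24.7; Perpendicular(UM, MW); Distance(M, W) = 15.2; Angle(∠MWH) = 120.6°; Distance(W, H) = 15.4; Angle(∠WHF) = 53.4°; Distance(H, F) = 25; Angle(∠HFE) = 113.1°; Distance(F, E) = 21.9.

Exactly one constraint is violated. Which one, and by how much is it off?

Distance(F, E) = 21.9 — off by 3.10.

Q = (0.00, 0.00) ✓; QU at -63.90° ✓; |QU| = 21.80 ✓; ∠QUM = 92.30° ✓; |UM| = 24.70 ✓; ∠(UM, MW) = 90.00° ✓; |MW| = 15.20 ✓; ∠MWH = 120.6° ✓; |WH| = 15.40 ✓; ∠WHF = 53.40° ✓; |HF| = 25.00 ✓; ∠HFE = 113.1° ✓; |FE| = 18.80 ✗.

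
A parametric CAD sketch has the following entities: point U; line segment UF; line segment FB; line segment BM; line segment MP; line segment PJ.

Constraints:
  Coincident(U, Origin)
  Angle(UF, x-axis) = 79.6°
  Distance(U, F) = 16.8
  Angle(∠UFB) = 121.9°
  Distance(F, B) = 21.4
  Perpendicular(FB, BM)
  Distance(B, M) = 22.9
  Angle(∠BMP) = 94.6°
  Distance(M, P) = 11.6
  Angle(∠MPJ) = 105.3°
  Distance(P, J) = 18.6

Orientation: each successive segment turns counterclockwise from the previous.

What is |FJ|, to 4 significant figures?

7.246

U is at the origin; UF runs at 79.6° with length 16.8, so F = (3.033, 16.52). ∠UFB = 121.9° gives FB at 137.7° from the x-axis; with |FB| = 21.4, B = (-12.80, 30.93). The perpendicularity gives BM at right angles to FB, so BM runs at -132.3°; with |BM| = 22.9, M = (-28.21, 13.99). ∠BMP = 94.6° gives MP at -46.90° from the x-axis; with |MP| = 11.6, P = (-20.28, 5.519). ∠MPJ = 105.3° gives PJ at 27.80° from the x-axis; with |PJ| = 18.6, J = (-3.828, 14.19). Then |FJ| = |J − F| = 7.246.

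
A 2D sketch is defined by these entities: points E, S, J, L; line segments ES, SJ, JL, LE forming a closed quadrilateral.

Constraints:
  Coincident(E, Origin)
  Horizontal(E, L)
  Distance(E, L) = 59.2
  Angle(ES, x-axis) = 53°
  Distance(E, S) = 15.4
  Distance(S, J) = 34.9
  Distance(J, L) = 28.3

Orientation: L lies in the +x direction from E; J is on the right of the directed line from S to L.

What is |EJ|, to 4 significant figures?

36.05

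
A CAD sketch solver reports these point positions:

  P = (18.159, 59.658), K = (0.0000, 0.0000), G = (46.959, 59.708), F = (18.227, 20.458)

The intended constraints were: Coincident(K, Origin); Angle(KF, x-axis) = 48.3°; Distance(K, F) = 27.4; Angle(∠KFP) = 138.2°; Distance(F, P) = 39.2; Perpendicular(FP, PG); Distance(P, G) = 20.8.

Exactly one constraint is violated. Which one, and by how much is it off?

Distance(P, G) = 20.8 — off by 8.00.

K = (0.00, 0.00) ✓; KF at 48.30° ✓; |KF| = 27.40 ✓; ∠KFP = 138.2° ✓; |FP| = 39.20 ✓; ∠(FP, PG) = 90.00° ✓; |PG| = 28.80 ✗.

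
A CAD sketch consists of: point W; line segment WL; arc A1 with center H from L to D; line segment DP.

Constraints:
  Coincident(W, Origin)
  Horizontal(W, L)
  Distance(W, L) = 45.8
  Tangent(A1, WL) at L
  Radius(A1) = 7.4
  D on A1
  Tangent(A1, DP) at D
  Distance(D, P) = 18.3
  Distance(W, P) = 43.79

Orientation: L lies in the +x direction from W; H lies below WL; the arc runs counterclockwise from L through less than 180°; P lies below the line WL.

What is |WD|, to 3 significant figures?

39.0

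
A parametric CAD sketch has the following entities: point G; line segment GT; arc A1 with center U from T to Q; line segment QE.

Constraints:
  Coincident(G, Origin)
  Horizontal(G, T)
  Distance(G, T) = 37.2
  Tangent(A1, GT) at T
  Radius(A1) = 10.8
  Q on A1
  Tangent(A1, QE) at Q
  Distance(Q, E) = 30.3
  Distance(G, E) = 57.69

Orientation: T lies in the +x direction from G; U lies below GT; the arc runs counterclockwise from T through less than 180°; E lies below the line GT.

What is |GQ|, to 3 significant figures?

31.0

Checks: |UQ| = 10.80 ✓; ∠(UQ, QE) = 90.00° ✓; |QE| = 30.30 ✓; |GE| = 57.69 ✓.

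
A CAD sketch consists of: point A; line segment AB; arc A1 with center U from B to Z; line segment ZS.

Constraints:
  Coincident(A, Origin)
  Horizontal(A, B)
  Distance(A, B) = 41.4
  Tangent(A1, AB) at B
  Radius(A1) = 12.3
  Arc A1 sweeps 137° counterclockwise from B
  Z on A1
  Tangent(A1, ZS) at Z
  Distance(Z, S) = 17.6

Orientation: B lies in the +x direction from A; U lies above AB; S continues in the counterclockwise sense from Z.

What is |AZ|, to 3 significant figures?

54.2

A is at the origin; AB is horizontal with |AB| = 41.4 and B on the +x side, so B = (41.4, 0.00). The tangent condition forces UB to be normal to AB, so U = B + (0, 12.3) = (41.4, 12.3). On A1, B sits at bearing -90° from U; a 137° counterclockwise sweep puts Z at bearing 47°, so Z = U + 12.3·(cos 47°, sin 47°) = (49.8, 21.3). Then |AZ| = |Z − A| = 54.2.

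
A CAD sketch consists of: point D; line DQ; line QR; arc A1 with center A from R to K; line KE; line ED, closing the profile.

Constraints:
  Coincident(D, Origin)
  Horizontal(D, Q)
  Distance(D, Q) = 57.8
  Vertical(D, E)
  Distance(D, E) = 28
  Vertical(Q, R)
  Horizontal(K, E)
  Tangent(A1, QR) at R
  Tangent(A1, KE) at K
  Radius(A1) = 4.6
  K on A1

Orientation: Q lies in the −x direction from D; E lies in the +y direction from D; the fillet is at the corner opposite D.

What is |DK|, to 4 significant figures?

60.12

D is at the origin; DQ is horizontal with |DQ| = 57.8 and Q on the −x side, so Q = (-57.80, 0.000). D and E share the same x with |DE| = 28.0 and E on the +y side, so E = (0.000, 28.00). The virtual corner opposite D is at (-57.80, 28.00). The tangent condition forces AR to be normal to QR and the tangent condition forces AK to be normal to KE, with radius 4.6, so the center A sits 4.6 in from both sides at A = (-53.20, 23.40). That places the tangent points at R = (-57.80, 23.40) on QR and K = (-53.20, 28.00) on KE. Then |DK| = |K − D| = 60.12.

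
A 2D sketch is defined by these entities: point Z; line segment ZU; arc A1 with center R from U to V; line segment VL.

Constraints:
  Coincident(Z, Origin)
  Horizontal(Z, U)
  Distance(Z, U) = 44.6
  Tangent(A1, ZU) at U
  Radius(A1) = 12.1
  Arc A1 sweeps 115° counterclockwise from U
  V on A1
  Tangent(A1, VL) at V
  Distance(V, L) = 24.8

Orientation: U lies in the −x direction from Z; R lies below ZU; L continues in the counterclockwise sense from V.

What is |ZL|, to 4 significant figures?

60.07

Z is at the origin; Z and U share the same y with |ZU| = 44.6 and U on the −x side, so U = (-44.60, 0.000). Tangency of A1 to ZU means the radius RU is perpendicular to ZU, so R = U + (0, -12.1) = (-44.60, -12.10). On A1, U sits at bearing 90° from R; a 115° counterclockwise sweep puts V at bearing 205°, so V = R + 12.1·(cos 205°, sin 205°) = (-55.57, -17.21). Tangency of A1 to VL means the radius RV is perpendicular to VL, so VL runs along (−sin 205°, cos 205°); with |VL| = 24.8, L = (-45.09, -39.69). Then |ZL| = |L − Z| = 60.07.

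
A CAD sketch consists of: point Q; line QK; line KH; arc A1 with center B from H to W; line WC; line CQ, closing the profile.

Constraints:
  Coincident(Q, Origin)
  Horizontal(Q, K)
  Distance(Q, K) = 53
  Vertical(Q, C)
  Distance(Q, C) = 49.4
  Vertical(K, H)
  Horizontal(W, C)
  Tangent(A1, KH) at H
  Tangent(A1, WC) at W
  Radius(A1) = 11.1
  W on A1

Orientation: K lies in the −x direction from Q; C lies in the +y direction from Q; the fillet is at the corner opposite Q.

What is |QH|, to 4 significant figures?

65.39

The virtual corner opposite Q is at (-53.00, 49.40). A1 meets KH tangentially, so BH is at right angles to KH and the tangent condition forces BW to be normal to WC, with radius 11.1, so the center B sits 11.1 in from both sides at B = (-41.90, 38.30). That places the tangent points at H = (-53.00, 38.30) on KH and W = (-41.90, 49.40) on WC. Then |QH| = |H − Q| = 65.39.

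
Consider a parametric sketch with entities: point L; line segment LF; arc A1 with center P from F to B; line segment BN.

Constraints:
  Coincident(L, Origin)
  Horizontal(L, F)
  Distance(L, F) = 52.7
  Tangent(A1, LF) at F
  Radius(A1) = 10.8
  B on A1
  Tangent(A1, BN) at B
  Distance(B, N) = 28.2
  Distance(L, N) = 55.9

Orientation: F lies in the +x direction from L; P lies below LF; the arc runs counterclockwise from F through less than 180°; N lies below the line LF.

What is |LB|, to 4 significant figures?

43.16

Checks: |PB| = 10.80 ✓; ∠(PB, BN) = 90.00° ✓; |BN| = 28.20 ✓; |LN| = 55.90 ✓.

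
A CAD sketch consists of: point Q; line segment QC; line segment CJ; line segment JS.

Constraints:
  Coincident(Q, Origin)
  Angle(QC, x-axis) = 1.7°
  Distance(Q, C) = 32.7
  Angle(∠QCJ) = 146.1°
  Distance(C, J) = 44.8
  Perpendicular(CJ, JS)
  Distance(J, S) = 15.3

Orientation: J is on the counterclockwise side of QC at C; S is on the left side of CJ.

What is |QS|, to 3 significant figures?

72.0

Q is at the origin; QC runs at 1.7° with length 32.7, so C = 32.7·(cos 1.7°, sin 1.7°) = (32.7, 0.970). ∠QCJ = 146.1°, so CJ runs at 1.7° + (180° − 146.1°) = 35.6° from the x-axis; with |CJ| = 44.8, J = C + 44.8·(cos 35.6°, sin 35.6°) = (69.1, 27.0). CJ is perpendicular to JS; with |JS| = 15.3 on the left of CJ, S = J + 15.3·(-0.582, 0.813) = (60.2, 39.5). Then |QS| = |S − Q| = 72.0.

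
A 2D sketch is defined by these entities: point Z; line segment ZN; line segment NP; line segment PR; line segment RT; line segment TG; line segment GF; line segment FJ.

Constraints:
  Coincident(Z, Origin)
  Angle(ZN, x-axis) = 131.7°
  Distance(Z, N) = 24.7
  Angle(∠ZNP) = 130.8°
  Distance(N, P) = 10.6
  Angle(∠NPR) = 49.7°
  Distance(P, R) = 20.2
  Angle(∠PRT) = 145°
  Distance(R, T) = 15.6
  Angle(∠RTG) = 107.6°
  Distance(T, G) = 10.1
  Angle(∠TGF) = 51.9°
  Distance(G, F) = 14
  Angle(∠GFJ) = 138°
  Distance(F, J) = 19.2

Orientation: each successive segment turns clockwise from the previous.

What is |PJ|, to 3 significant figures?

27.3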